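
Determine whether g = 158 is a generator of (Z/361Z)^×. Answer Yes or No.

φ(361) = φ(19^2) = 19·(19−1) = 342 = 2 · 3^2 · 19.
It suffices to check that the order of 158 is not a proper divisor of 342: compute 158^(342/q) for q ∈ {2, 3, 19}.
158^171 ≡ 1 (mod 361)  [q = 2: ≡ 1 ✗]
158^114 ≡ 68 (mod 361)  [q = 3: ≢ 1 ✓]
158^18 ≡ 134 (mod 361)  [q = 19: ≢ 1 ✓]
The check at q = 2 fails, so 158 generates a proper subgroup.

No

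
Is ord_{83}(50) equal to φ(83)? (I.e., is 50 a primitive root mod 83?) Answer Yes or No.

φ(83) = 83 − 1 = 82 = 2 · 41.
50 is a primitive root mod 83 iff 50^(φ(83)/q) ≢ 1 for every prime q | φ(83), i.e. q ∈ {2, 41}.
50^41 ≡ 82 (mod 83)  [q = 2: ≢ 1 ✓]
50^2 ≡ 10 (mod 83)  [q = 41: ≢ 1 ✓]
All checks pass, so 50 has order 82 and is a primitive root modulo 83.

Yes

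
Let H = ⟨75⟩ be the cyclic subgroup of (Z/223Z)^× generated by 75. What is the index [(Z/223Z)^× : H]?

1

The order of 75 must divide φ(223) = 223 − 1 = 222 = 2 · 3 · 37.
Divisors of 222: 1, 2, 3, 6, 37, 74, 111, 222.
Evaluate successive powers at the divisors of 222:
75^1 ≡ 75
75^2 ≡ 50
75^3 ≡ 182
75^6 ≡ 120
75^37 ≡ 40
75^74 ≡ 39
75^111 ≡ 222
75^222 ≡ 1
The order of 75 is 222, so the subgroup it generates has 222 elements.
The index is φ(223) / ord(75) = 222 / 222 = 1.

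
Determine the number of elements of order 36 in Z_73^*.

12

φ(73) = 73 − 1 = 72 = 2^3 · 3^2.
(Z/73Z)^× is cyclic (|G| = 72); a cyclic group of order m has exactly φ(d) elements of each order d | m, and none otherwise.
36 = 2^2 · 3^2 divides 72, and φ(36) = 12.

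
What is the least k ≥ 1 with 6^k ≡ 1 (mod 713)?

ord(6) | φ(713) = φ(23·31) = (23−1)·(31−1) = 22·30 = 660 = 2^2 · 3 · 5 · 11.
Divisors of 660: 1, 2, 3, 4, 5, 6, 10, 11, 12, 15, 20, 22, 30, 33, 44, 55, 60, 66, 110, 132, 165, 220, 330, 660.
Evaluate successive powers at the divisors of 660:
6^1 ≡ 6
6^2 ≡ 36
6^3 ≡ 216
6^4 ≡ 583
6^5 ≡ 646
6^6 ≡ 311
6^10 ≡ 211
6^11 ≡ 553
6^12 ≡ 466
6^15 ≡ 123
6^20 ≡ 315
6^22 ≡ 645
6^30 ≡ 156
6^33 ≡ 185
6^44 ≡ 346
6^55 ≡ 254
6^60 ≡ 94
6^66 ≡ 1
So ord_713(6) = 66.

66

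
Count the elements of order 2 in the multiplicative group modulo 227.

φ(227) = 227 − 1 = 226 = 2 · 113.
(Z/227Z)^× is cyclic (|G| = 226); a cyclic group of order m has exactly φ(d) elements of each order d | m, and none otherwise.
2 | 226, and φ(2) = 2 − 1 = 1.

1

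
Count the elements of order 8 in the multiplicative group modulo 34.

φ(34) = φ(2)·φ(17) = 1·16 = 16 = 2^4.
Since (Z/34Z)^× is cyclic of order 16, the number of elements of order d is φ(d) when d | 16 and 0 otherwise.
8 = 2^3 divides 16, and φ(8) = 4.

4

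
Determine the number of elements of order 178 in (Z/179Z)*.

φ(179) = 179 − 1 = 178 = 2 · 89.
In a cyclic group of order 178, there are φ(d) elements of order d for each divisor d of 178, and zero for non-divisors.
178 = 2 · 89 divides 178, and φ(178) = 88.

88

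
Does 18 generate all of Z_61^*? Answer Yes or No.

Yes

φ(61) = 61 − 1 = 60 = 2^2 · 3 · 5.
An element g generates (Z/61Z)^× iff g^(60/q) ≢ 1 (mod 61) for each prime q ∈ {2, 3, 5}.
18^30 ≡ 60 (mod 61)  [q = 2: ≢ 1 ✓]
18^20 ≡ 47 (mod 61)  [q = 3: ≢ 1 ✓]
18^12 ≡ 58 (mod 61)  [q = 5: ≢ 1 ✓]
Every test exponent gives a nontrivial residue, hence 18 generates the full group.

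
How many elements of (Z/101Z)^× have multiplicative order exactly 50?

φ(101) = 101 − 1 = 100 = 2^2 · 5^2.
In a cyclic group of order 100, there are φ(d) elements of order d for each divisor d of 100, and zero for non-divisors.
50 = 2 · 5^2 divides 100, and φ(50) = 20.

20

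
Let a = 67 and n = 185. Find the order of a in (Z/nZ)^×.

36

By Lagrange's theorem, ord_185(67) divides φ(185) = φ(5·37) = (5−1)·(37−1) = 4·36 = 144 = 2^4 · 3^2.
Divisors of 144: 1, 2, 3, 4, 6, 8, 9, 12, 16, 18, 24, 36, 48, 72, 144.
Test each divisor d:
67^1 ≡ 67 (mod 185)
67^2 ≡ 49 (mod 185)
67^3 ≡ 138 (mod 185)
67^4 ≡ 181 (mod 185)
67^6 ≡ 174 (mod 185)
67^8 ≡ 16 (mod 185)
67^9 ≡ 147 (mod 185)
67^12 ≡ 121 (mod 185)
67^16 ≡ 71 (mod 185)
67^18 ≡ 149 (mod 185)
67^24 ≡ 26 (mod 185)
67^36 ≡ 1 (mod 185) ✓
Hence ord(67) = 36.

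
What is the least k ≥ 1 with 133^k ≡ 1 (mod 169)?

39

ord(133) | φ(169) = φ(13^2) = 13·(13−1) = 156 = 2^2 · 3 · 13.
Divisors of 156: 1, 2, 3, 4, 6, 12, 13, 26, 39, 52, 78, 156.
Check 133^d mod 169 for each divisor in increasing order:
133^1 ≡ 133 (mod 169)
133^2 ≡ 113 (mod 169)
133^3 ≡ 157 (mod 169)
133^4 ≡ 94 (mod 169)
133^6 ≡ 144 (mod 169)
133^12 ≡ 118 (mod 169)
133^13 ≡ 146 (mod 169)
133^26 ≡ 22 (mod 169)
133^39 ≡ 1 (mod 169) ✓
The smallest such exponent is 39, so the order of 133 is 39.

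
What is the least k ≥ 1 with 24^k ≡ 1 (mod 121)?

110

Since 24 ∈ (Z/121Z)^×, its order divides φ(121) = φ(11^2) = 11·(11−1) = 110 = 2 · 5 · 11.
Divisors of 110: 1, 2, 5, 10, 11, 22, 55, 110.
Test each divisor d:
24^1 ≡ 24 (mod 121)
24^2 ≡ 92 (mod 121)
24^5 ≡ 98 (mod 121)
24^10 ≡ 45 (mod 121)
24^11 ≡ 112 (mod 121)
24^22 ≡ 81 (mod 121)
24^55 ≡ 120 (mod 121)
24^110 ≡ 1 (mod 121) ✓
So ord_121(24) = 110.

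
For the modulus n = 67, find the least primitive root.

φ(67) = 67 − 1 = 66 = 2 · 3 · 11.
g is a primitive root iff g^(66/q) ≢ 1 (mod 67) for each prime q ∈ {2, 3, 11}.
g = 2: 2^33 ≡ 66; 2^22 ≡ 37; 2^6 ≡ 64 — none is 1, so 2 is a primitive root.
So 2 is the smallest generator of (Z/67Z)^×.

2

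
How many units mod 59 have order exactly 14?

φ(59) = 59 − 1 = 58 = 2 · 29.
In a cyclic group of order 58, there are φ(d) elements of order d for each divisor d of 58, and zero for non-divisors.
Since 14 ∤ 58, the count is 0.

0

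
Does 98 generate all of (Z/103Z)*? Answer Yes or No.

φ(103) = 103 − 1 = 102 = 2 · 3 · 17.
It suffices to check that the order of 98 is not a proper divisor of 102: compute 98^(102/q) for q ∈ {2, 3, 17}.
98^51 ≡ 1 (mod 103)  [q = 2: ≡ 1 ✗]
98^34 ≡ 56 (mod 103)  [q = 3: ≢ 1 ✓]
98^6 ≡ 72 (mod 103)  [q = 17: ≢ 1 ✓]
98^51 ≡ 1 shows ord(98) | 51, strictly less than φ(103); not a primitive root.

No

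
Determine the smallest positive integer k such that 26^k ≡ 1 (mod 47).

46

By Lagrange's theorem, ord_47(26) divides φ(47) = 47 − 1 = 46 = 2 · 23.
Divisors of 46: 1, 2, 23, 46.
Test each divisor d:
26^1 ≡ 26
26^2 ≡ 18
26^23 ≡ 46
26^46 ≡ 1
So ord_47(26) = 46.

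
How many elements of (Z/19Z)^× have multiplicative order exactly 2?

φ(19) = 19 − 1 = 18 = 2 · 3^2.
(Z/19Z)^× is cyclic (|G| = 18); a cyclic group of order m has exactly φ(d) elements of each order d | m, and none otherwise.
2 | 18, and φ(2) = 2 − 1 = 1.

1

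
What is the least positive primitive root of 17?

φ(17) = 17 − 1 = 16 = 2^4.
g is a primitive root iff g^(16/q) ≢ 1 (mod 17) for each prime q ∈ {2}.
g = 2: 2^8 ≡ 1 — hits 1, so not a primitive root.
g = 3: 3^8 ≡ 16 — none is 1, so 3 is a primitive root.
Hence the least primitive root of 17 is 3.

3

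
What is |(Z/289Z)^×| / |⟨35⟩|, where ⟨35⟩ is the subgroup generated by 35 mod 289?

16

By Lagrange's theorem, ord_289(35) divides φ(289) = φ(17^2) = 17·(17−1) = 272 = 2^4 · 17.
Divisors of 272: 1, 2, 4, 8, 16, 17, 34, 68, 136, 272.
Evaluate successive powers at the divisors of 272:
35^1 ≡ 35 (mod 289)
35^2 ≡ 69 (mod 289)
35^4 ≡ 137 (mod 289)
35^8 ≡ 273 (mod 289)
35^16 ≡ 256 (mod 289)
35^17 ≡ 1 (mod 289) ✓
The order of 35 is 17, so the subgroup it generates has 17 elements.
The index is φ(289) / ord(35) = 272 / 17 = 16.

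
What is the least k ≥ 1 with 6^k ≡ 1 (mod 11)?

10

By Lagrange's theorem, ord_11(6) divides φ(11) = 11 − 1 = 10 = 2 · 5.
Divisors of 10: 1, 2, 5, 10.
Compute 6^d (mod 11) for the divisors d until we hit 1:
6^1 ≡ 6 (mod 11)
6^2 ≡ 3 (mod 11)
6^5 ≡ 10 (mod 11)
6^10 ≡ 1 (mod 11) ✓
Hence ord(6) = 10.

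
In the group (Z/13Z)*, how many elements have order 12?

4

φ(13) = 13 − 1 = 12 = 2^2 · 3.
(Z/13Z)^× is cyclic (|G| = 12); a cyclic group of order m has exactly φ(d) elements of each order d | m, and none otherwise.
12 = 2^2 · 3 divides 12, and φ(12) = 4.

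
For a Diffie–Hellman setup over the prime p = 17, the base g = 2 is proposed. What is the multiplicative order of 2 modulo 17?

The order of 2 must divide φ(17) = 17 − 1 = 16 = 2^4.
Divisors of 16: 1, 2, 4, 8, 16.
Compute 2^d (mod 17) for the divisors d until we hit 1:
2^1 ≡ 2 (mod 17)
2^2 ≡ 4 (mod 17)
2^4 ≡ 16 (mod 17)
2^8 ≡ 1 (mod 17) ✓
Therefore the multiplicative order of 2 modulo 17 is 8.

8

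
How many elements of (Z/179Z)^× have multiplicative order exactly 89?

88

φ(179) = 179 − 1 = 178 = 2 · 89.
Since (Z/179Z)^× is cyclic of order 178, the number of elements of order d is φ(d) when d | 178 and 0 otherwise.
89 | 178, and φ(89) = 89 − 1 = 88.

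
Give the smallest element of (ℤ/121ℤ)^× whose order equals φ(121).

φ(121) = φ(11^2) = 11·(11−1) = 110 = 2 · 5 · 11.
g is a primitive root iff g^(110/q) ≢ 1 (mod 121) for each prime q ∈ {2, 5, 11}.
g = 2: 2^55 ≡ 120; 2^22 ≡ 81; 2^10 ≡ 56 — none is 1, so 2 is a primitive root.
Hence the least primitive root of 121 is 2.

2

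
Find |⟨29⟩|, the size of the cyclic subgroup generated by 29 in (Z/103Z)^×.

51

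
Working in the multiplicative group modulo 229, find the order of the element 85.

ord(85) | φ(229) = 229 − 1 = 228 = 2^2 · 3 · 19.
Divisors of 228: 1, 2, 3, 4, 6, 12, 19, 38, 57, 76, 114, 228.
Compute 85^d (mod 229) for the divisors d until we hit 1:
85^1 ≡ 85
85^2 ≡ 126
85^3 ≡ 176
85^4 ≡ 75
85^6 ≡ 61
85^12 ≡ 57
85^19 ≡ 135
85^38 ≡ 134
85^57 ≡ 228
85^76 ≡ 94
85^114 ≡ 1
So ord_229(85) = 114.

114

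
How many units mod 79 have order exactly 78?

φ(79) = 79 − 1 = 78 = 2 · 3 · 13.
(Z/79Z)^× is cyclic (|G| = 78); a cyclic group of order m has exactly φ(d) elements of each order d | m, and none otherwise.
78 = 2 · 3 · 13 divides 78, and φ(78) = 24.

24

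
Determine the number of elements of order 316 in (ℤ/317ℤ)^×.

φ(317) = 317 − 1 = 316 = 2^2 · 79.
In a cyclic group of order 316, there are φ(d) elements of order d for each divisor d of 316, and zero for non-divisors.
316 = 2^2 · 79 divides 316, and φ(316) = 156.

156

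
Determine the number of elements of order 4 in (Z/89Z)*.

φ(89) = 89 − 1 = 88 = 2^3 · 11.
Since (Z/89Z)^× is cyclic of order 88, the number of elements of order d is φ(d) when d | 88 and 0 otherwise.
4 = 2^2 divides 88, and φ(4) = 2.

2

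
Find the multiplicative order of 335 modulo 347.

346

The order of 335 must divide φ(347) = 347 − 1 = 346 = 2 · 173.
Divisors of 346: 1, 2, 173, 346.
Compute 335^d (mod 347) for the divisors d until we hit 1:
335^1 ≡ 335 (mod 347)
335^2 ≡ 144 (mod 347)
335^173 ≡ 346 (mod 347)
335^346 ≡ 1 (mod 347) ✓
Therefore the multiplicative order of 335 modulo 347 is 346.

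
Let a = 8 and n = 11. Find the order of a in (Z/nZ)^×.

ord(8) | φ(11) = 11 − 1 = 10 = 2 · 5.
Divisors of 10: 1, 2, 5, 10.
Compute 8^d (mod 11) for the divisors d until we hit 1:
8^1 ≡ 8 (mod 11)
8^2 ≡ 9 (mod 11)
8^5 ≡ 10 (mod 11)
8^10 ≡ 1 (mod 11) ✓
Hence ord(8) = 10.

10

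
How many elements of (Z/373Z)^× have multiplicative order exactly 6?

φ(373) = 373 − 1 = 372 = 2^2 · 3 · 31.
In a cyclic group of order 372, there are φ(d) elements of order d for each divisor d of 372, and zero for non-divisors.
6 = 2 · 3 divides 372, and φ(6) = 2.

2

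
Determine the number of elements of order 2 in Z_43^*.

φ(43) = 43 − 1 = 42 = 2 · 3 · 7.
In a cyclic group of order 42, there are φ(d) elements of order d for each divisor d of 42, and zero for non-divisors.
2 | 42, and φ(2) = 2 − 1 = 1.

1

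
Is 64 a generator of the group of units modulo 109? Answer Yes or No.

No

φ(109) = 109 − 1 = 108 = 2^2 · 3^3.
It suffices to check that the order of 64 is not a proper divisor of 108: compute 64^(108/q) for q ∈ {2, 3}.
64^54 ≡ 1 (mod 109)  [q = 2: ≡ 1 ✗]
64^36 ≡ 1 (mod 109)  [q = 3: ≡ 1 ✗]
The check at q = 2 fails, so 64 generates a proper subgroup.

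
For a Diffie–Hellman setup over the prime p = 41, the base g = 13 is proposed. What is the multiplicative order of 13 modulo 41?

40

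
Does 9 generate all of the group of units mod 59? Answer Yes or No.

φ(59) = 59 − 1 = 58 = 2 · 29.
9 is a primitive root mod 59 iff 9^(φ(59)/q) ≢ 1 for every prime q | φ(59), i.e. q ∈ {2, 29}.
9^29 ≡ 1 (mod 59)  [q = 2: ≡ 1 ✗]
9^2 ≡ 22 (mod 59)  [q = 29: ≢ 1 ✓]
The check at q = 2 fails, so 9 generates a proper subgroup.

No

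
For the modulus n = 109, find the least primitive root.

6

φ(109) = 109 − 1 = 108 = 2^2 · 3^3.
g is a primitive root iff g^(108/q) ≢ 1 (mod 109) for each prime q ∈ {2, 3}.
g = 2: 2^54 ≡ 108; 2^36 ≡ 1 — hits 1, so not a primitive root.
g = 3: 3^54 ≡ 1 — hits 1, so not a primitive root.
g = 4: 4^54 ≡ 1 — hits 1, so not a primitive root.
g = 5: 5^54 ≡ 1 — hits 1, so not a primitive root.
g = 6: 6^54 ≡ 108; 6^36 ≡ 63 — none is 1, so 6 is a primitive root.
So 6 is the smallest generator of (Z/109Z)^×.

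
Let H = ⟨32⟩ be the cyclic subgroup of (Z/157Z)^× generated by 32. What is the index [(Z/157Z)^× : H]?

The order of 32 must divide φ(157) = 157 − 1 = 156 = 2^2 · 3 · 13.
Divisors of 156: 1, 2, 3, 4, 6, 12, 13, 26, 39, 52, 78, 156.
Check 32^d mod 157 for each divisor in increasing order:
32^1 ≡ 32
32^2 ≡ 82
32^3 ≡ 112
32^4 ≡ 130
32^6 ≡ 141
32^12 ≡ 99
32^13 ≡ 28
32^26 ≡ 156
32^39 ≡ 129
32^52 ≡ 1
Thus |⟨32⟩| = ord(32) = 52.
The index is φ(157) / ord(32) = 156 / 52 = 3.

3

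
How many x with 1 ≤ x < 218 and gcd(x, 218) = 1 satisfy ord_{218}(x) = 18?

φ(218) = φ(2)·φ(109) = 1·108 = 108 = 2^2 · 3^3.
(Z/218Z)^× is cyclic (|G| = 108); a cyclic group of order m has exactly φ(d) elements of each order d | m, and none otherwise.
18 = 2 · 3^2 divides 108, and φ(18) = 6.

6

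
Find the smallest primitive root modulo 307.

5

φ(307) = 307 − 1 = 306 = 2 · 3^2 · 17.
Test candidates g = 2, 3, … against the prime factors q ∈ {2, 3, 17} of φ(307): g is a generator iff g^(306/q) ≢ 1 for every such q.
g = 2: 2^153 ≡ 306; 2^102 ≡ 1 — hits 1, so not a primitive root.
g = 3: 3^153 ≡ 306; 3^102 ≡ 1 — hits 1, so not a primitive root.
g = 4: 4^153 ≡ 1 — hits 1, so not a primitive root.
g = 5: 5^153 ≡ 306; 5^102 ≡ 289; 5^18 ≡ 81 — none is 1, so 5 is a primitive root.
Hence the least primitive root of 307 is 5.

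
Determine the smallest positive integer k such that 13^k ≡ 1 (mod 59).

58

Since 13 ∈ (Z/59Z)^×, its order divides φ(59) = 59 − 1 = 58 = 2 · 29.
Divisors of 58: 1, 2, 29, 58.
Evaluate successive powers at the divisors of 58:
13^1 ≡ 13
13^2 ≡ 51
13^29 ≡ 58
13^58 ≡ 1
So ord_59(13) = 58.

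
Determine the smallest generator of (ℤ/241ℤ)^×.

7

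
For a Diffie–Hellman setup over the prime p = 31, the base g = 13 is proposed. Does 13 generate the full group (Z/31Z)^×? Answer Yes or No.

Yes

φ(31) = 31 − 1 = 30 = 2 · 3 · 5.
Test 13^(30/q) mod 31 for each prime factor q of 30:
13^15 ≡ 30 (mod 31)  [q = 2: ≢ 1 ✓]
13^10 ≡ 5 (mod 31)  [q = 3: ≢ 1 ✓]
13^6 ≡ 16 (mod 31)  [q = 5: ≢ 1 ✓]
None equal 1, so ord_31(13) = 30: 13 is a primitive root.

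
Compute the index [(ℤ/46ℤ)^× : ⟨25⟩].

2

The order of 25 must divide φ(46) = φ(2)·φ(23) = 1·22 = 22 = 2 · 11.
Divisors of 22: 1, 2, 11, 22.
Evaluate successive powers at the divisors of 22:
25^1 ≡ 25 (mod 46)
25^2 ≡ 27 (mod 46)
25^11 ≡ 1 (mod 46) ✓
The order of 25 is 11, so the subgroup it generates has 11 elements.
Index = |(Z/46Z)^×| / |⟨25⟩| = 22 / 11 = 2.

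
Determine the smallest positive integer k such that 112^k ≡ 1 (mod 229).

228

Since 112 ∈ (Z/229Z)^×, its order divides φ(229) = 229 − 1 = 228 = 2^2 · 3 · 19.
Divisors of 228: 1, 2, 3, 4, 6, 12, 19, 38, 57, 76, 114, 228.
Test each divisor d:
112^1 ≡ 112 (mod 229)
112^2 ≡ 178 (mod 229)
112^3 ≡ 13 (mod 229)
112^4 ≡ 82 (mod 229)
112^6 ≡ 169 (mod 229)
112^12 ≡ 165 (mod 229)
112^19 ≡ 18 (mod 229)
112^38 ≡ 95 (mod 229)
112^57 ≡ 107 (mod 229)
112^76 ≡ 94 (mod 229)
112^114 ≡ 228 (mod 229)
112^228 ≡ 1 (mod 229) ✓
Therefore the multiplicative order of 112 modulo 229 is 228.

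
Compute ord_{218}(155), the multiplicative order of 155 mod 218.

6

The order of 155 must divide φ(218) = φ(2)·φ(109) = 1·108 = 108 = 2^2 · 3^3.
Divisors of 108: 1, 2, 3, 4, 6, 9, 12, 18, 27, 36, 54, 108.
Evaluate successive powers at the divisors of 108:
155^1 ≡ 155 (mod 218)
155^2 ≡ 45 (mod 218)
155^3 ≡ 217 (mod 218)
155^4 ≡ 63 (mod 218)
155^6 ≡ 1 (mod 218) ✓
So ord_218(155) = 6.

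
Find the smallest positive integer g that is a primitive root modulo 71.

7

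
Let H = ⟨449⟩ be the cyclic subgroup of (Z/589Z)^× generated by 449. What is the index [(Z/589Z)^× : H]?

18

ord(449) | φ(589) = φ(19·31) = (19−1)·(31−1) = 18·30 = 540 = 2^2 · 3^3 · 5.
Divisors of 540: 1, 2, 3, 4, 5, 6, 9, 10, 12, 15, 18, 20, 27, 30, 36, 45, 54, 60, 90, 108, 135, 180, 270, 540.
Compute 449^d (mod 589) for the divisors d until we hit 1:
449^1 ≡ 449
449^2 ≡ 163
449^3 ≡ 151
449^4 ≡ 64
449^5 ≡ 464
449^6 ≡ 419
449^9 ≡ 246
449^10 ≡ 311
449^12 ≡ 39
449^15 ≡ 588
449^18 ≡ 438
449^20 ≡ 125
449^27 ≡ 550
449^30 ≡ 1
The order of 449 is 30, so the subgroup it generates has 30 elements.
The index is φ(589) / ord(449) = 540 / 30 = 18.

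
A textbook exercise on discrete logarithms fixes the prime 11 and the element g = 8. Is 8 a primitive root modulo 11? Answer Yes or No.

Yes

φ(11) = 11 − 1 = 10 = 2 · 5.
An element g generates (Z/11Z)^× iff g^(10/q) ≢ 1 (mod 11) for each prime q ∈ {2, 5}.
8^5 ≡ 10 (mod 11)  [q = 2: ≢ 1 ✓]
8^2 ≡ 9 (mod 11)  [q = 5: ≢ 1 ✓]
None equal 1, so ord_11(8) = 10: 8 is a primitive root.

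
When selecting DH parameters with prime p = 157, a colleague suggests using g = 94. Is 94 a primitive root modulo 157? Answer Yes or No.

φ(157) = 157 − 1 = 156 = 2^2 · 3 · 13.
Test 94^(156/q) mod 157 for each prime factor q of 156:
94^78 ≡ 156 (mod 157)  [q = 2: ≢ 1 ✓]
94^52 ≡ 144 (mod 157)  [q = 3: ≢ 1 ✓]
94^12 ≡ 93 (mod 157)  [q = 13: ≢ 1 ✓]
All checks pass, so 94 has order 156 and is a primitive root modulo 157.

Yes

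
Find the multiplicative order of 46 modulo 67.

The order of 46 must divide φ(67) = 67 − 1 = 66 = 2 · 3 · 11.
Divisors of 66: 1, 2, 3, 6, 11, 22, 33, 66.
Compute 46^d (mod 67) for the divisors d until we hit 1:
46^1 ≡ 46 (mod 67)
46^2 ≡ 39 (mod 67)
46^3 ≡ 52 (mod 67)
46^6 ≡ 24 (mod 67)
46^11 ≡ 30 (mod 67)
46^22 ≡ 29 (mod 67)
46^33 ≡ 66 (mod 67)
46^66 ≡ 1 (mod 67) ✓
Hence ord(46) = 66.

66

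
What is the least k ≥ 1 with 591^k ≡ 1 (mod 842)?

By Lagrange's theorem, ord_842(591) divides φ(842) = φ(2)·φ(421) = 1·420 = 420 = 2^2 · 3 · 5 · 7.
Divisors of 420: 1, 2, 3, 4, 5, 6, 7, 10, 12, 14, 15, 20, 21, 28, 30, 35, 42, 60, 70, 84, 105, 140, 210, 420.
Test each divisor d:
591^1 ≡ 591 (mod 842)
591^2 ≡ 693 (mod 842)
591^3 ≡ 351 (mod 842)
591^4 ≡ 309 (mod 842)
591^5 ≡ 747 (mod 842)
591^6 ≡ 269 (mod 842)
591^7 ≡ 683 (mod 842)
591^10 ≡ 605 (mod 842)
591^12 ≡ 791 (mod 842)
591^14 ≡ 21 (mod 842)
591^15 ≡ 623 (mod 842)
591^20 ≡ 597 (mod 842)
591^21 ≡ 29 (mod 842)
591^28 ≡ 441 (mod 842)
591^30 ≡ 809 (mod 842)
591^35 ≡ 609 (mod 842)
591^42 ≡ 841 (mod 842)
591^60 ≡ 247 (mod 842)
591^70 ≡ 401 (mod 842)
591^84 ≡ 1 (mod 842) ✓
Hence ord(591) = 84.

84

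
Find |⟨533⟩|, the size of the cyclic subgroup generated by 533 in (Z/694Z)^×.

ord(533) | φ(694) = φ(2)·φ(347) = 1·346 = 346 = 2 · 173.
Divisors of 346: 1, 2, 173, 346.
Compute 533^d (mod 694) for the divisors d until we hit 1:
533^1 ≡ 533 (mod 694)
533^2 ≡ 243 (mod 694)
533^173 ≡ 693 (mod 694)
533^346 ≡ 1 (mod 694) ✓
So ord_694(533) = 346.

346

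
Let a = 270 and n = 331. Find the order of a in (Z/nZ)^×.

11

By Lagrange's theorem, ord_331(270) divides φ(331) = 331 − 1 = 330 = 2 · 3 · 5 · 11.
Divisors of 330: 1, 2, 3, 5, 6, 10, 11, 15, 22, 30, 33, 55, 66, 110, 165, 330.
Check 270^d mod 331 for each divisor in increasing order:
270^1 ≡ 270 (mod 331)
270^2 ≡ 80 (mod 331)
270^3 ≡ 85 (mod 331)
270^5 ≡ 180 (mod 331)
270^6 ≡ 274 (mod 331)
270^10 ≡ 293 (mod 331)
270^11 ≡ 1 (mod 331) ✓
So ord_331(270) = 11.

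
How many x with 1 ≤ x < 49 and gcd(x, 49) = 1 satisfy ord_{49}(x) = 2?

1

φ(49) = φ(7^2) = 7·(7−1) = 42 = 2 · 3 · 7.
In a cyclic group of order 42, there are φ(d) elements of order d for each divisor d of 42, and zero for non-divisors.
2 | 42, and φ(2) = 2 − 1 = 1.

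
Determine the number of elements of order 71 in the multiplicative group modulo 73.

0

φ(73) = 73 − 1 = 72 = 2^3 · 3^2.
In a cyclic group of order 72, there are φ(d) elements of order d for each divisor d of 72, and zero for non-divisors.
Here 72 is not a multiple of 71, so there are no elements of order 71.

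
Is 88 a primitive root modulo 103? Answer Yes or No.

φ(103) = 103 − 1 = 102 = 2 · 3 · 17.
It suffices to check that the order of 88 is not a proper divisor of 102: compute 88^(102/q) for q ∈ {2, 3, 17}.
88^51 ≡ 102 (mod 103)  [q = 2: ≢ 1 ✓]
88^34 ≡ 56 (mod 103)  [q = 3: ≢ 1 ✓]
88^6 ≡ 61 (mod 103)  [q = 17: ≢ 1 ✓]
None equal 1, so ord_103(88) = 102: 88 is a primitive root.

Yes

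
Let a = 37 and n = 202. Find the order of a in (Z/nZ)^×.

25

By Lagrange's theorem, ord_202(37) divides φ(202) = φ(2)·φ(101) = 1·100 = 100 = 2^2 · 5^2.
Divisors of 100: 1, 2, 4, 5, 10, 20, 25, 50, 100.
Test each divisor d:
37^1 ≡ 37 (mod 202)
37^2 ≡ 157 (mod 202)
37^4 ≡ 5 (mod 202)
37^5 ≡ 185 (mod 202)
37^10 ≡ 87 (mod 202)
37^20 ≡ 95 (mod 202)
37^25 ≡ 1 (mod 202) ✓
Therefore the multiplicative order of 37 modulo 202 is 25.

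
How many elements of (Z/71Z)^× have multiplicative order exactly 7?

φ(71) = 71 − 1 = 70 = 2 · 5 · 7.
(Z/71Z)^× is cyclic (|G| = 70); a cyclic group of order m has exactly φ(d) elements of each order d | m, and none otherwise.
7 | 70, and φ(7) = 7 − 1 = 6.

6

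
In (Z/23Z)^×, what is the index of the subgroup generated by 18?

2

The order of 18 must divide φ(23) = 23 − 1 = 22 = 2 · 11.
Divisors of 22: 1, 2, 11, 22.
Test each divisor d:
18^1 ≡ 18 (mod 23)
18^2 ≡ 2 (mod 23)
18^11 ≡ 1 (mod 23) ✓
So ord_23(18) = 11, hence |⟨18⟩| = 11.
Index = |(Z/23Z)^×| / |⟨18⟩| = 22 / 11 = 2.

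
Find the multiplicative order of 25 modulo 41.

By Lagrange's theorem, ord_41(25) divides φ(41) = 41 − 1 = 40 = 2^3 · 5.
Divisors of 40: 1, 2, 4, 5, 8, 10, 20, 40.
Evaluate successive powers at the divisors of 40:
25^1 ≡ 25 (mod 41)
25^2 ≡ 10 (mod 41)
25^4 ≡ 18 (mod 41)
25^5 ≡ 40 (mod 41)
25^8 ≡ 37 (mod 41)
25^10 ≡ 1 (mod 41) ✓
Therefore the multiplicative order of 25 modulo 41 is 10.

10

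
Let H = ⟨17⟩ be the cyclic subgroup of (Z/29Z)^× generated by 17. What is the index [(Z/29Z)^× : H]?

ord(17) | φ(29) = 29 − 1 = 28 = 2^2 · 7.
Divisors of 28: 1, 2, 4, 7, 14, 28.
Test each divisor d:
17^1 ≡ 17 (mod 29)
17^2 ≡ 28 (mod 29)
17^4 ≡ 1 (mod 29) ✓
The order of 17 is 4, so the subgroup it generates has 4 elements.
Index = |(Z/29Z)^×| / |⟨17⟩| = 28 / 4 = 7.

7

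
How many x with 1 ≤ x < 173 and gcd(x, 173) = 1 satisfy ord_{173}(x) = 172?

φ(173) = 173 − 1 = 172 = 2^2 · 43.
Since (Z/173Z)^× is cyclic of order 172, the number of elements of order d is φ(d) when d | 172 and 0 otherwise.
172 = 2^2 · 43 divides 172, and φ(172) = 84.

84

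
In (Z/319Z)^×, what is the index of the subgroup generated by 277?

4

Since 277 ∈ (Z/319Z)^×, its order divides φ(319) = φ(11·29) = (11−1)·(29−1) = 10·28 = 280 = 2^3 · 5 · 7.
Divisors of 280: 1, 2, 4, 5, 7, 8, 10, 14, 20, 28, 35, 40, 56, 70, 140, 280.
Check 277^d mod 319 for each divisor in increasing order:
277^1 ≡ 277
277^2 ≡ 169
277^4 ≡ 170
277^5 ≡ 197
277^7 ≡ 117
277^8 ≡ 190
277^10 ≡ 210
277^14 ≡ 291
277^20 ≡ 78
277^28 ≡ 146
277^35 ≡ 175
277^40 ≡ 23
277^56 ≡ 262
277^70 ≡ 1
The order of 277 is 70, so the subgroup it generates has 70 elements.
The index is φ(319) / ord(277) = 280 / 70 = 4.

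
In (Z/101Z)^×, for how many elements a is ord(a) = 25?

φ(101) = 101 − 1 = 100 = 2^2 · 5^2.
In a cyclic group of order 100, there are φ(d) elements of order d for each divisor d of 100, and zero for non-divisors.
25 = 5^2 divides 100, and φ(25) = 20.

20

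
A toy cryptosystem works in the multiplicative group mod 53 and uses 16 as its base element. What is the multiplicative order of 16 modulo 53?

13

Since 16 ∈ (Z/53Z)^×, its order divides φ(53) = 53 − 1 = 52 = 2^2 · 13.
Divisors of 52: 1, 2, 4, 13, 26, 52.
Check 16^d mod 53 for each divisor in increasing order:
16^1 ≡ 16 (mod 53)
16^2 ≡ 44 (mod 53)
16^4 ≡ 28 (mod 53)
16^13 ≡ 1 (mod 53) ✓
Hence ord(16) = 13.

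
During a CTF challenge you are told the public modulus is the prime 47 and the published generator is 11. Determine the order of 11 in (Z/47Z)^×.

By Lagrange's theorem, ord_47(11) divides φ(47) = 47 − 1 = 46 = 2 · 23.
Divisors of 46: 1, 2, 23, 46.
Test each divisor d:
11^1 ≡ 11
11^2 ≡ 27
11^23 ≡ 46
11^46 ≡ 1
So ord_47(11) = 46.

46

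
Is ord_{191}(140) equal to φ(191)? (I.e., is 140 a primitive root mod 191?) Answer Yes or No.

φ(191) = 191 − 1 = 190 = 2 · 5 · 19.
An element g generates (Z/191Z)^× iff g^(190/q) ≢ 1 (mod 191) for each prime q ∈ {2, 5, 19}.
140^95 ≡ 190 (mod 191)  [q = 2: ≢ 1 ✓]
140^38 ≡ 49 (mod 191)  [q = 5: ≢ 1 ✓]
140^10 ≡ 5 (mod 191)  [q = 19: ≢ 1 ✓]
All checks pass, so 140 has order 190 and is a primitive root modulo 191.

Yes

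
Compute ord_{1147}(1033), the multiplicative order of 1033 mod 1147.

45

The order of 1033 must divide φ(1147) = φ(31·37) = (31−1)·(37−1) = 30·36 = 1080 = 2^3 · 3^3 · 5.
Divisors of 1080: 1, 2, 3, 4, 5, 6, 8, 9, 10, 12, 15, 18, 20, 24, 27, 30, 36, 40, 45, 54, 60, 72, 90, 108, 120, 135, 180, 216, 270, 360, 540, 1080.
Check 1033^d mod 1147 for each divisor in increasing order:
1033^1 ≡ 1033 (mod 1147)
1033^2 ≡ 379 (mod 1147)
1033^3 ≡ 380 (mod 1147)
1033^4 ≡ 266 (mod 1147)
1033^5 ≡ 645 (mod 1147)
1033^6 ≡ 1025 (mod 1147)
1033^8 ≡ 789 (mod 1147)
1033^9 ≡ 667 (mod 1147)
1033^10 ≡ 811 (mod 1147)
1033^12 ≡ 1120 (mod 1147)
1033^15 ≡ 63 (mod 1147)
1033^18 ≡ 1000 (mod 1147)
1033^20 ≡ 490 (mod 1147)
1033^24 ≡ 729 (mod 1147)
1033^27 ≡ 593 (mod 1147)
1033^30 ≡ 528 (mod 1147)
1033^36 ≡ 963 (mod 1147)
1033^40 ≡ 377 (mod 1147)
1033^45 ≡ 1 (mod 1147) ✓
Hence ord(1033) = 45.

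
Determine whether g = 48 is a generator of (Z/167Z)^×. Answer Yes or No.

No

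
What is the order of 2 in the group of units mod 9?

6

Since 2 ∈ (Z/9Z)^×, its order divides φ(9) = φ(3^2) = 3·(3−1) = 6 = 2 · 3.
Divisors of 6: 1, 2, 3, 6.
Compute 2^d (mod 9) for the divisors d until we hit 1:
2^1 ≡ 2
2^2 ≡ 4
2^3 ≡ 8
2^6 ≡ 1
So ord_9(2) = 6.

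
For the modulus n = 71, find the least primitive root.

φ(71) = 71 − 1 = 70 = 2 · 5 · 7.
Test candidates g = 2, 3, … against the prime factors q ∈ {2, 5, 7} of φ(71): g is a generator iff g^(70/q) ≢ 1 for every such q.
g = 2: 2^35 ≡ 1 — hits 1, so not a primitive root.
g = 3: 3^35 ≡ 1 — hits 1, so not a primitive root.
g = 4: 4^35 ≡ 1 — hits 1, so not a primitive root.
g = 5: 5^35 ≡ 1 — hits 1, so not a primitive root.
g = 6: 6^35 ≡ 1 — hits 1, so not a primitive root.
g = 7: 7^35 ≡ 70; 7^14 ≡ 54; 7^10 ≡ 45 — none is 1, so 7 is a primitive root.
The smallest primitive root modulo 71 is 7.

7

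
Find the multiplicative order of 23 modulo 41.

10

Since 23 ∈ (Z/41Z)^×, its order divides φ(41) = 41 − 1 = 40 = 2^3 · 5.
Divisors of 40: 1, 2, 4, 5, 8, 10, 20, 40.
Evaluate successive powers at the divisors of 40:
23^1 ≡ 23
23^2 ≡ 37
23^4 ≡ 16
23^5 ≡ 40
23^8 ≡ 10
23^10 ≡ 1
The smallest such exponent is 10, so the order of 23 is 10.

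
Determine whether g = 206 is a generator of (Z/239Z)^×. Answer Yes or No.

Yes

φ(239) = 239 − 1 = 238 = 2 · 7 · 17.
Test 206^(238/q) mod 239 for each prime factor q of 238:
206^119 ≡ 238 (mod 239)  [q = 2: ≢ 1 ✓]
206^34 ≡ 24 (mod 239)  [q = 7: ≢ 1 ✓]
206^14 ≡ 6 (mod 239)  [q = 17: ≢ 1 ✓]
All checks pass, so 206 has order 238 and is a primitive root modulo 239.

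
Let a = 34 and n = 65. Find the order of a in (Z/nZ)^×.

4

Since 34 ∈ (Z/65Z)^×, its order divides φ(65) = φ(5·13) = (5−1)·(13−1) = 4·12 = 48 = 2^4 · 3.
Divisors of 48: 1, 2, 3, 4, 6, 8, 12, 16, 24, 48.
Evaluate successive powers at the divisors of 48:
34^1 ≡ 34 (mod 65)
34^2 ≡ 51 (mod 65)
34^3 ≡ 44 (mod 65)
34^4 ≡ 1 (mod 65) ✓
The smallest such exponent is 4, so the order of 34 is 4.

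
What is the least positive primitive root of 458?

7

φ(458) = φ(2)·φ(229) = 1·228 = 228 = 2^2 · 3 · 19.
Test candidates g = 2, 3, … against the prime factors q ∈ {2, 3, 19} of φ(458): g is a generator iff g^(228/q) ≢ 1 for every such q.
g = 2: gcd(2, 458) = 2 > 1, not a unit — skip.
g = 3: 3^114 ≡ 1 — hits 1, so not a primitive root.
g = 4: gcd(4, 458) = 2 > 1, not a unit — skip.
g = 5: 5^114 ≡ 1 — hits 1, so not a primitive root.
g = 6: gcd(6, 458) = 2 > 1, not a unit — skip.
g = 7: 7^114 ≡ 457; 7^76 ≡ 323; 7^12 ≡ 43 — none is 1, so 7 is a primitive root.
Hence the least primitive root of 458 is 7.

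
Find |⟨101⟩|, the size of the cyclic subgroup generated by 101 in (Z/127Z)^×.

126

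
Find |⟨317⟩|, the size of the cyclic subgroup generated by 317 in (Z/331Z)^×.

ord(317) | φ(331) = 331 − 1 = 330 = 2 · 3 · 5 · 11.
Divisors of 330: 1, 2, 3, 5, 6, 10, 11, 15, 22, 30, 33, 55, 66, 110, 165, 330.
Evaluate successive powers at the divisors of 330:
317^1 ≡ 317
317^2 ≡ 196
317^3 ≡ 235
317^5 ≡ 51
317^6 ≡ 279
317^10 ≡ 284
317^11 ≡ 327
317^15 ≡ 251
317^22 ≡ 16
317^30 ≡ 111
317^33 ≡ 267
317^55 ≡ 300
317^66 ≡ 124
317^110 ≡ 299
317^165 ≡ 330
317^330 ≡ 1
So ord_331(317) = 330.

330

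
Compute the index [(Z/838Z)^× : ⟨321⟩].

2

ord(321) | φ(838) = φ(2)·φ(419) = 1·418 = 418 = 2 · 11 · 19.
Divisors of 418: 1, 2, 11, 19, 22, 38, 209, 418.
Check 321^d mod 838 for each divisor in increasing order:
321^1 ≡ 321
321^2 ≡ 805
321^11 ≡ 199
321^19 ≡ 719
321^22 ≡ 215
321^38 ≡ 753
321^209 ≡ 1
Thus |⟨321⟩| = ord(321) = 209.
The index is φ(838) / ord(321) = 418 / 209 = 2.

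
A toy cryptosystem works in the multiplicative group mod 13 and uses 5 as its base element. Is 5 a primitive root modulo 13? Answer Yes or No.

No

φ(13) = 13 − 1 = 12 = 2^2 · 3.
Test 5^(12/q) mod 13 for each prime factor q of 12:
5^6 ≡ 12 (mod 13)  [q = 2: ≢ 1 ✓]
5^4 ≡ 1 (mod 13)  [q = 3: ≡ 1 ✗]
Since 5^4 ≡ 1, the order of 5 divides 4 < 12, so 5 is not a primitive root.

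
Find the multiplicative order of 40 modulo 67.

11

Since 40 ∈ (Z/67Z)^×, its order divides φ(67) = 67 − 1 = 66 = 2 · 3 · 11.
Divisors of 66: 1, 2, 3, 6, 11, 22, 33, 66.
Check 40^d mod 67 for each divisor in increasing order:
40^1 ≡ 40 (mod 67)
40^2 ≡ 59 (mod 67)
40^3 ≡ 15 (mod 67)
40^6 ≡ 24 (mod 67)
40^11 ≡ 1 (mod 67) ✓
So ord_67(40) = 11.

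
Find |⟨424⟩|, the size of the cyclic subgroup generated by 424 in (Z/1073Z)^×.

252

ord(424) | φ(1073) = φ(29·37) = (29−1)·(37−1) = 28·36 = 1008 = 2^4 · 3^2 · 7.
Divisors of 1008: 1, 2, 3, 4, 6, 7, 8, 9, 12, 14, 16, 18, 21, 24, 28, 36, 42, 48, 56, 63, 72, 84, 112, 126, 144, 168, 252, 336, 504, 1008.
Check 424^d mod 1073 for each divisor in increasing order:
424^1 ≡ 424 (mod 1073)
424^2 ≡ 585 (mod 1073)
424^3 ≡ 177 (mod 1073)
424^4 ≡ 1011 (mod 1073)
424^6 ≡ 212 (mod 1073)
424^7 ≡ 829 (mod 1073)
424^8 ≡ 625 (mod 1073)
424^9 ≡ 1042 (mod 1073)
424^12 ≡ 951 (mod 1073)
424^14 ≡ 521 (mod 1073)
424^16 ≡ 53 (mod 1073)
424^18 ≡ 961 (mod 1073)
424^21 ≡ 563 (mod 1073)
424^24 ≡ 935 (mod 1073)
424^28 ≡ 1045 (mod 1073)
424^36 ≡ 741 (mod 1073)
424^42 ≡ 434 (mod 1073)
424^48 ≡ 803 (mod 1073)
424^56 ≡ 784 (mod 1073)
424^63 ≡ 771 (mod 1073)
424^72 ≡ 778 (mod 1073)
424^84 ≡ 581 (mod 1073)
424^112 ≡ 900 (mod 1073)
424^126 ≡ 1072 (mod 1073)
424^144 ≡ 112 (mod 1073)
424^168 ≡ 639 (mod 1073)
424^252 ≡ 1 (mod 1073) ✓
Therefore the multiplicative order of 424 modulo 1073 is 252.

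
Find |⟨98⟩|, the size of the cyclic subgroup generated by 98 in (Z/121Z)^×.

22

By Lagrange's theorem, ord_121(98) divides φ(121) = φ(11^2) = 11·(11−1) = 110 = 2 · 5 · 11.
Divisors of 110: 1, 2, 5, 10, 11, 22, 55, 110.
Check 98^d mod 121 for each divisor in increasing order:
98^1 ≡ 98 (mod 121)
98^2 ≡ 45 (mod 121)
98^5 ≡ 10 (mod 121)
98^10 ≡ 100 (mod 121)
98^11 ≡ 120 (mod 121)
98^22 ≡ 1 (mod 121) ✓
The smallest such exponent is 22, so the order of 98 is 22.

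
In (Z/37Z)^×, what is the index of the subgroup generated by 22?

By Lagrange's theorem, ord_37(22) divides φ(37) = 37 − 1 = 36 = 2^2 · 3^2.
Divisors of 36: 1, 2, 3, 4, 6, 9, 12, 18, 36.
Test each divisor d:
22^1 ≡ 22 (mod 37)
22^2 ≡ 3 (mod 37)
22^3 ≡ 29 (mod 37)
22^4 ≡ 9 (mod 37)
22^6 ≡ 27 (mod 37)
22^9 ≡ 6 (mod 37)
22^12 ≡ 26 (mod 37)
22^18 ≡ 36 (mod 37)
22^36 ≡ 1 (mod 37) ✓
Thus |⟨22⟩| = ord(22) = 36.
The index is φ(37) / ord(22) = 36 / 36 = 1.

1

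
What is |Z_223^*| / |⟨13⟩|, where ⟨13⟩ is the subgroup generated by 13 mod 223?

3

The order of 13 must divide φ(223) = 223 − 1 = 222 = 2 · 3 · 37.
Divisors of 222: 1, 2, 3, 6, 37, 74, 111, 222.
Compute 13^d (mod 223) for the divisors d until we hit 1:
13^1 ≡ 13 (mod 223)
13^2 ≡ 169 (mod 223)
13^3 ≡ 190 (mod 223)
13^6 ≡ 197 (mod 223)
13^37 ≡ 222 (mod 223)
13^74 ≡ 1 (mod 223) ✓
So ord_223(13) = 74, hence |⟨13⟩| = 74.
The index is φ(223) / ord(13) = 222 / 74 = 3.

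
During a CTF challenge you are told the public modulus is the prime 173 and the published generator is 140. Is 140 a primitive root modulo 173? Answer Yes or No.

φ(173) = 173 − 1 = 172 = 2^2 · 43.
It suffices to check that the order of 140 is not a proper divisor of 172: compute 140^(172/q) for q ∈ {2, 43}.
140^86 ≡ 1 (mod 173)  [q = 2: ≡ 1 ✗]
140^4 ≡ 6 (mod 173)  [q = 43: ≢ 1 ✓]
Since 140^86 ≡ 1, the order of 140 divides 86 < 172, so 140 is not a primitive root.

No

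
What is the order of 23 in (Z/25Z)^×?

20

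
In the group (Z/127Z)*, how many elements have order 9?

φ(127) = 127 − 1 = 126 = 2 · 3^2 · 7.
Since (Z/127Z)^× is cyclic of order 126, the number of elements of order d is φ(d) when d | 126 and 0 otherwise.
9 = 3^2 divides 126, and φ(9) = 6.

6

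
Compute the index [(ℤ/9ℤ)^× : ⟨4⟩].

2

Since 4 ∈ (Z/9Z)^×, its order divides φ(9) = φ(3^2) = 3·(3−1) = 6 = 2 · 3.
Divisors of 6: 1, 2, 3, 6.
Check 4^d mod 9 for each divisor in increasing order:
4^1 ≡ 4
4^2 ≡ 7
4^3 ≡ 1
The order of 4 is 3, so the subgroup it generates has 3 elements.
The index is φ(9) / ord(4) = 6 / 3 = 2.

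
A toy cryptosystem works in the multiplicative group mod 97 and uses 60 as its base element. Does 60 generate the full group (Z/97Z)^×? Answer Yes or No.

Yes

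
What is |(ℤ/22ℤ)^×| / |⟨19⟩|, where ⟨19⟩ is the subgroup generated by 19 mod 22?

ord(19) | φ(22) = φ(2)·φ(11) = 1·10 = 10 = 2 · 5.
Divisors of 10: 1, 2, 5, 10.
Compute 19^d (mod 22) for the divisors d until we hit 1:
19^1 ≡ 19
19^2 ≡ 9
19^5 ≡ 21
19^10 ≡ 1
So ord_22(19) = 10, hence |⟨19⟩| = 10.
Index = |(Z/22Z)^×| / |⟨19⟩| = 10 / 10 = 1.

1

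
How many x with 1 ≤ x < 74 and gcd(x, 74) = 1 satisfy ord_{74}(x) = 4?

φ(74) = φ(2)·φ(37) = 1·36 = 36 = 2^2 · 3^2.
(Z/74Z)^× is cyclic (|G| = 36); a cyclic group of order m has exactly φ(d) elements of each order d | m, and none otherwise.
4 = 2^2 divides 36, and φ(4) = 2.

2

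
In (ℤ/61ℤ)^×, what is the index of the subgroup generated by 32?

ord(32) | φ(61) = 61 − 1 = 60 = 2^2 · 3 · 5.
Divisors of 60: 1, 2, 3, 4, 5, 6, 10, 12, 15, 20, 30, 60.
Check 32^d mod 61 for each divisor in increasing order:
32^1 ≡ 32 (mod 61)
32^2 ≡ 48 (mod 61)
32^3 ≡ 11 (mod 61)
32^4 ≡ 47 (mod 61)
32^5 ≡ 40 (mod 61)
32^6 ≡ 60 (mod 61)
32^10 ≡ 14 (mod 61)
32^12 ≡ 1 (mod 61) ✓
Thus |⟨32⟩| = ord(32) = 12.
[(Z/61Z)^× : ⟨32⟩] = 60/12 = 5.

5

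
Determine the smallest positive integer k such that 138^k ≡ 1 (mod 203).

ord(138) | φ(203) = φ(7·29) = (7−1)·(29−1) = 6·28 = 168 = 2^3 · 3 · 7.
Divisors of 168: 1, 2, 3, 4, 6, 7, 8, 12, 14, 21, 24, 28, 42, 56, 84, 168.
Compute 138^d (mod 203) for the divisors d until we hit 1:
138^1 ≡ 138 (mod 203)
138^2 ≡ 165 (mod 203)
138^3 ≡ 34 (mod 203)
138^4 ≡ 23 (mod 203)
138^6 ≡ 141 (mod 203)
138^7 ≡ 173 (mod 203)
138^8 ≡ 123 (mod 203)
138^12 ≡ 190 (mod 203)
138^14 ≡ 88 (mod 203)
138^21 ≡ 202 (mod 203)
138^24 ≡ 169 (mod 203)
138^28 ≡ 30 (mod 203)
138^42 ≡ 1 (mod 203) ✓
The smallest such exponent is 42, so the order of 138 is 42.

42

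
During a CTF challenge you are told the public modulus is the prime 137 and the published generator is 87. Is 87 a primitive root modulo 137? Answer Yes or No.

No

φ(137) = 137 − 1 = 136 = 2^3 · 17.
It suffices to check that the order of 87 is not a proper divisor of 136: compute 87^(136/q) for q ∈ {2, 17}.
87^68 ≡ 1 (mod 137)  [q = 2: ≡ 1 ✗]
87^8 ≡ 38 (mod 137)  [q = 17: ≢ 1 ✓]
The check at q = 2 fails, so 87 generates a proper subgroup.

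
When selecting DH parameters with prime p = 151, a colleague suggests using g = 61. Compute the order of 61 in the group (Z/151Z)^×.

150

ord(61) | φ(151) = 151 − 1 = 150 = 2 · 3 · 5^2.
Divisors of 150: 1, 2, 3, 5, 6, 10, 15, 25, 30, 50, 75, 150.
Test each divisor d:
61^1 ≡ 61 (mod 151)
61^2 ≡ 97 (mod 151)
61^3 ≡ 28 (mod 151)
61^5 ≡ 149 (mod 151)
61^6 ≡ 29 (mod 151)
61^10 ≡ 4 (mod 151)
61^15 ≡ 143 (mod 151)
61^25 ≡ 119 (mod 151)
61^30 ≡ 64 (mod 151)
61^50 ≡ 118 (mod 151)
61^75 ≡ 150 (mod 151)
61^150 ≡ 1 (mod 151) ✓
The smallest such exponent is 150, so the order of 61 is 150.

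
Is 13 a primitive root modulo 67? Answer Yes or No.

φ(67) = 67 − 1 = 66 = 2 · 3 · 11.
It suffices to check that the order of 13 is not a proper divisor of 66: compute 13^(66/q) for q ∈ {2, 3, 11}.
13^33 ≡ 66 (mod 67)  [q = 2: ≢ 1 ✓]
13^22 ≡ 37 (mod 67)  [q = 3: ≢ 1 ✓]
13^6 ≡ 62 (mod 67)  [q = 11: ≢ 1 ✓]
All checks pass, so 13 has order 66 and is a primitive root modulo 67.

Yes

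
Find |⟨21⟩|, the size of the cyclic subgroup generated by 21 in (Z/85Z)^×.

4

Since 21 ∈ (Z/85Z)^×, its order divides φ(85) = φ(5·17) = (5−1)·(17−1) = 4·16 = 64 = 2^6.
Divisors of 64: 1, 2, 4, 8, 16, 32, 64.
Compute 21^d (mod 85) for the divisors d until we hit 1:
21^1 ≡ 21 (mod 85)
21^2 ≡ 16 (mod 85)
21^4 ≡ 1 (mod 85) ✓
Therefore the multiplicative order of 21 modulo 85 is 4.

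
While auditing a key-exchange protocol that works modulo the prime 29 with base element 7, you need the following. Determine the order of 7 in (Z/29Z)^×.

ord(7) | φ(29) = 29 − 1 = 28 = 2^2 · 7.
Divisors of 28: 1, 2, 4, 7, 14, 28.
Check 7^d mod 29 for each divisor in increasing order:
7^1 ≡ 7 (mod 29)
7^2 ≡ 20 (mod 29)
7^4 ≡ 23 (mod 29)
7^7 ≡ 1 (mod 29) ✓
Therefore the multiplicative order of 7 modulo 29 is 7.

7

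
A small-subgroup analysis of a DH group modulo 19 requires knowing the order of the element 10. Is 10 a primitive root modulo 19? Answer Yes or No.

φ(19) = 19 − 1 = 18 = 2 · 3^2.
It suffices to check that the order of 10 is not a proper divisor of 18: compute 10^(18/q) for q ∈ {2, 3}.
10^9 ≡ 18 (mod 19)  [q = 2: ≢ 1 ✓]
10^6 ≡ 11 (mod 19)  [q = 3: ≢ 1 ✓]
None equal 1, so ord_19(10) = 18: 10 is a primitive root.

Yes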